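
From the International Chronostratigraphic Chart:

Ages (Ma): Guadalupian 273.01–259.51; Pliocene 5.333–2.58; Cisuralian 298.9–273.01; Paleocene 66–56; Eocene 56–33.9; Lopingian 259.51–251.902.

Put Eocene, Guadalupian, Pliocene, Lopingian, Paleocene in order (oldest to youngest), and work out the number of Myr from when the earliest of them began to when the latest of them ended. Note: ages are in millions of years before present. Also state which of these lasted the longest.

From the excerpt: Eocene 56–33.9; Guadalupian 273.01–259.51; Pliocene 5.333–2.58; Lopingian 259.51–251.902; Paleocene 66–56 (Ma).
Larger Ma is earlier, so the oldest is Guadalupian and the youngest is Pliocene; oldest to youngest: Guadalupian, Lopingian, Paleocene, Eocene, Pliocene.
Oldest start 273.01 minus youngest end 2.58 gives 270.43 Myr overall.
Individual lengths (start − end): Lopingian 7.608; Pliocene 2.753; Paleocene 10; Guadalupian 13.5; Eocene 22.1. The largest is Eocene at 22.1 Myr.

Guadalupian, Lopingian, Paleocene, Eocene, Pliocene; total span 270.43 Myr; longest is Eocene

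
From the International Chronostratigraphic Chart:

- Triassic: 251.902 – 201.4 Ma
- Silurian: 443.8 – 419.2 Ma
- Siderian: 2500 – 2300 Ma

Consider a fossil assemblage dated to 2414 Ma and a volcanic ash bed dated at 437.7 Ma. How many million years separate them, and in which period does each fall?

1976.3 million years apart; the first in the Siderian, the second in the Silurian

Elapsed time: 2414 − 437.7 = 1976.3 Myr.
2414 Ma lies within 2500–2300 Ma: Siderian.
437.7 Ma lies within 443.8–419.2 Ma: Silurian.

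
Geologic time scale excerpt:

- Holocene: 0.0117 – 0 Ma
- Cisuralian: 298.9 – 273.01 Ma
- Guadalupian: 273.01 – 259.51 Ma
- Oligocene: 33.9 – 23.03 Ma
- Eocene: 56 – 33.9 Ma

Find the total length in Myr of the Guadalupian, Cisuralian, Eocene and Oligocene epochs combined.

Each duration: Guadalupian = 13.5; Cisuralian = 25.89; Eocene = 22.1; Oligocene = 10.87.
Sum: 13.5 + 25.89 + 22.1 + 10.87 = 72.36 Myr.

72.36 million years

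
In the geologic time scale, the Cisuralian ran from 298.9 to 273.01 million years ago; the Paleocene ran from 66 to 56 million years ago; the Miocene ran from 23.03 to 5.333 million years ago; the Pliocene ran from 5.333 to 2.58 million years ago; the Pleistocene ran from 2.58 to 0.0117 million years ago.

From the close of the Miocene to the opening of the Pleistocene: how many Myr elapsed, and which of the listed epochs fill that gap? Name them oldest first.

2.753 million years; Pliocene

The Miocene closes at 5.333 Ma and the Pleistocene opens at 2.58 Ma, so the interval is 5.333 − 2.58 = 2.753 Myr.
An epoch fits inside if it starts at or after 5.333 Ma and ends at or before 2.58 Ma; oldest first that gives Pliocene.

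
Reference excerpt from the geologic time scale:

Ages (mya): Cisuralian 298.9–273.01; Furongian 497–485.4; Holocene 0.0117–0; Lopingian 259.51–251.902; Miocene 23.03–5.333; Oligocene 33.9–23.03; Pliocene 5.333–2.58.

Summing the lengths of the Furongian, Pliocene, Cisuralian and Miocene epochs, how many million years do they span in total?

Duration is start − end for each: (497 − 485.4) + (5.333 − 2.58) + (298.9 − 273.01) + (23.03 − 5.333).
That is 11.6 + 2.753 + 25.89 + 17.697, which totals 57.94 million years.

57.94 million years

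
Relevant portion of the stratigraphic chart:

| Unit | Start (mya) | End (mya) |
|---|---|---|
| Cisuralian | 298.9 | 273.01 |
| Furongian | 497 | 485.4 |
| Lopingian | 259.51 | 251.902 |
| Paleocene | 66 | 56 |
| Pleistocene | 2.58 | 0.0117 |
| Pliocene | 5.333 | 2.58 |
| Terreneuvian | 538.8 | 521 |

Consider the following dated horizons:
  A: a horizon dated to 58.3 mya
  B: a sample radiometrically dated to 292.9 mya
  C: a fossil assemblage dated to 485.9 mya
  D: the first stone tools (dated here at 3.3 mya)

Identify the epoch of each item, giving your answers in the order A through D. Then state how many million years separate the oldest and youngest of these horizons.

A: 58.3 Ma lies in 66–56 Ma, so Paleocene.
B: 292.9 Ma lies in 298.9–273.01 Ma, so Cisuralian.
C: 485.9 Ma lies in 497–485.4 Ma, so Furongian.
D: 3.3 Ma lies in 5.333–2.58 Ma, so Pliocene.
Oldest = 485.9 Ma, youngest = 3.3 Ma → span 482.6 Myr.

A — Paleocene; B — Cisuralian; C — Furongian; D — Pliocene; span 482.6 million years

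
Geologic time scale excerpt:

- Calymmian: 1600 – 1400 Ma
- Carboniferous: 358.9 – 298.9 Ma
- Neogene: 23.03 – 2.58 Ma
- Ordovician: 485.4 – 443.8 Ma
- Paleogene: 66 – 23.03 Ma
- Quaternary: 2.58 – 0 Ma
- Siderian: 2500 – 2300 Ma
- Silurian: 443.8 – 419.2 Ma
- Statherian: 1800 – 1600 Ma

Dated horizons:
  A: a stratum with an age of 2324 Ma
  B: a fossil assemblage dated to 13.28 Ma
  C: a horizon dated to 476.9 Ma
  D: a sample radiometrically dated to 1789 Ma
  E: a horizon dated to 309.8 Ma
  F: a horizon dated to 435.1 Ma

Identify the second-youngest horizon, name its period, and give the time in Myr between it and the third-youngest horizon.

Smaller Ma means younger, so youngest first: B 13.28 < E 309.8 < F 435.1 < C 476.9 < D 1789 < A 2324.
Counting 2 along gives E (309.8 Ma); the excerpt puts that inside the Carboniferous, 358.9–298.9 Ma.
Next in line is F (435.1 Ma), and 435.1 − 309.8 = 125.3 Myr.

E, in the Carboniferous; 125.3 million years to F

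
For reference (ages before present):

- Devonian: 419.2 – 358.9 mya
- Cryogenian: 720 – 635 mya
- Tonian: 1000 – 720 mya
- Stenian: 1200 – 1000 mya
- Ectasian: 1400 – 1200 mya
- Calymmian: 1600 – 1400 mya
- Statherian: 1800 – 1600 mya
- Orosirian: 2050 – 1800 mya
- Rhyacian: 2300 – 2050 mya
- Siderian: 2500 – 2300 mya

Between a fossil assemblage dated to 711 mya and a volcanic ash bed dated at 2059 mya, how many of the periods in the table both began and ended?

The older date is 2059 Ma and the younger is 711 Ma.
Periods with start < 2059 and end > 711 Ma: Orosirian (2050–1800), Statherian (1800–1600), Calymmian (1600–1400), Ectasian (1400–1200), Stenian (1200–1000), Tonian (1000–720).
That is 6 complete periods.

6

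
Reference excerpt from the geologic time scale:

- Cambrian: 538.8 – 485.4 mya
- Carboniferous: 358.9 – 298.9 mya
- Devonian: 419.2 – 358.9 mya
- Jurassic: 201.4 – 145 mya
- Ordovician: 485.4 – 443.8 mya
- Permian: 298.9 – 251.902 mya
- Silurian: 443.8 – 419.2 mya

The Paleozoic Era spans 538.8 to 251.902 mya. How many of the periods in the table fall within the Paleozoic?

Periods inside 538.8–251.902 Ma: Cambrian, Ordovician, Silurian, Devonian, Carboniferous, Permian — 6 in total.

6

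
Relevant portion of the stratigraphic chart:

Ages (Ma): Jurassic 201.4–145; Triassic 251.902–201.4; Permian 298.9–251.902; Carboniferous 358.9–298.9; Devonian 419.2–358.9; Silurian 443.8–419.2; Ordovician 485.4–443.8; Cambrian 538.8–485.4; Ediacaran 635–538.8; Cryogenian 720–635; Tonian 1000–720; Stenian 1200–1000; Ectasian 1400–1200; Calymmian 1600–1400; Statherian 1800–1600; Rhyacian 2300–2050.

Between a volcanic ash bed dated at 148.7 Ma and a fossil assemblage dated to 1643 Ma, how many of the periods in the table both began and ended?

13

1643 Ma sits inside the Statherian (1800–1600) and 148.7 Ma inside the Jurassic (201.4–145); neither of those is wholly between the two dates.
The listed periods lying completely between them are Calymmian, Ectasian, Stenian, Tonian, Cryogenian, Ediacaran, Cambrian, Ordovician, Silurian, Devonian, Carboniferous, Permian, Triassic — 13 in all.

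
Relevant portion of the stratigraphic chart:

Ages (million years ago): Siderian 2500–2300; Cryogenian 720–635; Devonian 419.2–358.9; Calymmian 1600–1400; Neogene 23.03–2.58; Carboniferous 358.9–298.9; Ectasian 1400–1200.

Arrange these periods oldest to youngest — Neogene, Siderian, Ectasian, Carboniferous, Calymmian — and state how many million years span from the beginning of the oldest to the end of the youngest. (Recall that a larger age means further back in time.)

From the excerpt: Neogene 23.03–2.58; Siderian 2500–2300; Ectasian 1400–1200; Carboniferous 358.9–298.9; Calymmian 1600–1400 (Ma).
Larger Ma is earlier, so the oldest is Siderian and the youngest is Neogene; oldest to youngest: Siderian, Calymmian, Ectasian, Carboniferous, Neogene.
Oldest start 2500 minus youngest end 2.58 gives 2497.42 Myr overall.

Siderian, Calymmian, Ectasian, Carboniferous, Neogene; total span 2497.42 Myr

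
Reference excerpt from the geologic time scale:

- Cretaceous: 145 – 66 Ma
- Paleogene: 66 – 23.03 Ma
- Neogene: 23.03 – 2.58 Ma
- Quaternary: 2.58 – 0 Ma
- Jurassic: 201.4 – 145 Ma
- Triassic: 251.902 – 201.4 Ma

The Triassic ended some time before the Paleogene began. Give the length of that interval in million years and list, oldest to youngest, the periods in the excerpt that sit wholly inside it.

End of Triassic = 201.4 Ma; start of Paleogene = 66 Ma.
Gap = 201.4 − 66 = 135.4 Myr.
Periods wholly inside 201.4–66 Ma: Jurassic (201.4–145), Cretaceous (145–66).

135.4 million years; Jurassic, Cretaceous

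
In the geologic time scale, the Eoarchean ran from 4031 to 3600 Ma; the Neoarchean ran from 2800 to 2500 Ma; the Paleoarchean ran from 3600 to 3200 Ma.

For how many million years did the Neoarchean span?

300 million years

2800 − 2500 = 300 million years.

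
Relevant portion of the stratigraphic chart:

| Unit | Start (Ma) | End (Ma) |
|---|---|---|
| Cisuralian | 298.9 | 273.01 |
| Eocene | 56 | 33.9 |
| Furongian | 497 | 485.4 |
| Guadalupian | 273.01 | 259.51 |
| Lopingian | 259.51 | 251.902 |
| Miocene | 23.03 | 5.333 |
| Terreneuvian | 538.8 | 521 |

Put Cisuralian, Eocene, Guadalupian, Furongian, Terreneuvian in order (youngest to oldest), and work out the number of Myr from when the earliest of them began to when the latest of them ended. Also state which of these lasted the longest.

From the excerpt: Cisuralian 298.9–273.01; Eocene 56–33.9; Guadalupian 273.01–259.51; Furongian 497–485.4; Terreneuvian 538.8–521 (Ma).
Larger Ma is earlier, so the oldest is Terreneuvian and the youngest is Eocene; youngest to oldest: Eocene, Guadalupian, Cisuralian, Furongian, Terreneuvian.
Oldest start 538.8 minus youngest end 33.9 gives 504.9 Myr overall.
Individual lengths (start − end): Furongian 11.6; Cisuralian 25.89; Terreneuvian 17.8; Guadalupian 13.5; Eocene 22.1. The largest is Cisuralian at 25.89 Myr.

Eocene → Guadalupian → Cisuralian → Furongian → Terreneuvian; total span 504.9 Myr; longest is Cisuralian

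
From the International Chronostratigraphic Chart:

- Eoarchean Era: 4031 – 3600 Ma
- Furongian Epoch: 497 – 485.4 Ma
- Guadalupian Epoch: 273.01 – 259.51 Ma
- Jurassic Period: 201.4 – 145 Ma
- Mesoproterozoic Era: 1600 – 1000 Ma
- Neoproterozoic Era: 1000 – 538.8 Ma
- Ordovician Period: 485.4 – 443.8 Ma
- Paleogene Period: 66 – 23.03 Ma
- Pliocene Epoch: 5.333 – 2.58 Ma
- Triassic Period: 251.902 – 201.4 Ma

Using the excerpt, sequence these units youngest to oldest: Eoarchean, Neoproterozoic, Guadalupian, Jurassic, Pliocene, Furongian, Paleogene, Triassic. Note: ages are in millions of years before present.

The oldest of these is Eoarchean (starts 4031 Ma) and the youngest is Pliocene (ends 2.58 Ma).
In between, by decreasing start age: Neoproterozoic (1000), Furongian (497), Guadalupian (273.01), Triassic (251.902), Jurassic (201.4), Paleogene (66).
Listing youngest first means reversing that sequence.

Pliocene, then Paleogene, then Jurassic, then Triassic, then Guadalupian, then Furongian, then Neoproterozoic, then Eoarchean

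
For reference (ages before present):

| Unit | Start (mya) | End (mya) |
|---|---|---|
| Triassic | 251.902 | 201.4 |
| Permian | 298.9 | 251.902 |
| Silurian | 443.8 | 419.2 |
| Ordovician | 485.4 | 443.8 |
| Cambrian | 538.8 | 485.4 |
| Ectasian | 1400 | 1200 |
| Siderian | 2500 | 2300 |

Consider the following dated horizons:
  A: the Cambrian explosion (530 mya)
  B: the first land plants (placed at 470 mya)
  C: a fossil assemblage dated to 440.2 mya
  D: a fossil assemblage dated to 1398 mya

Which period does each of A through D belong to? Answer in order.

A — Cambrian; B — Ordovician; C — Silurian; D — Ectasian

Match each age against the start–end ranges in the excerpt: A = 530 Ma → Cambrian (538.8–485.4); B = 470 Ma → Ordovician (485.4–443.8); C = 440.2 Ma → Silurian (443.8–419.2); D = 1398 Ma → Ectasian (1400–1200).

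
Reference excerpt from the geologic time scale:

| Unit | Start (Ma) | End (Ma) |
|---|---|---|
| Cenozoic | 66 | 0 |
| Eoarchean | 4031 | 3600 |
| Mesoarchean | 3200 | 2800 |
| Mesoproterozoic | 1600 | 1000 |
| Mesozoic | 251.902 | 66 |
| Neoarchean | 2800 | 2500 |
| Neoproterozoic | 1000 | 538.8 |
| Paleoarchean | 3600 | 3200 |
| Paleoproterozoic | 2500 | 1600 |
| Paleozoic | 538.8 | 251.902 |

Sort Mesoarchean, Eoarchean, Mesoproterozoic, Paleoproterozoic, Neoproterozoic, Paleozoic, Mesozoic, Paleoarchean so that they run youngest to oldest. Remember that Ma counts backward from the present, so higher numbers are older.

Mesozoic, Paleozoic, Neoproterozoic, Mesoproterozoic, Paleoproterozoic, Mesoarchean, Paleoarchean, Eoarchean

The oldest of these is Eoarchean (starts 4031 Ma) and the youngest is Mesozoic (ends 66 Ma).
In between, by decreasing start age: Paleoarchean (3600), Mesoarchean (3200), Paleoproterozoic (2500), Mesoproterozoic (1600), Neoproterozoic (1000), Paleozoic (538.8).
Listing youngest first means reversing that sequence.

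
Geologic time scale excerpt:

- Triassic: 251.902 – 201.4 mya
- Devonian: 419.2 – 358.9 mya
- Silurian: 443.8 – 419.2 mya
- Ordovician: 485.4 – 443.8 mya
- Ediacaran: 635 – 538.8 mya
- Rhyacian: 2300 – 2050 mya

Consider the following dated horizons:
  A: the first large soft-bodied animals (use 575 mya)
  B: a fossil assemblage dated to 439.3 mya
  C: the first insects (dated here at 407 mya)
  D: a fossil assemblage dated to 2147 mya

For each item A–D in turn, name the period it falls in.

A — Ediacaran; B — Silurian; C — Devonian; D — Rhyacian

A: 575 Ma lies in 635–538.8 Ma, so Ediacaran.
B: 439.3 Ma lies in 443.8–419.2 Ma, so Silurian.
C: 407 Ma lies in 419.2–358.9 Ma, so Devonian.
D: 2147 Ma lies in 2300–2050 Ma, so Rhyacian.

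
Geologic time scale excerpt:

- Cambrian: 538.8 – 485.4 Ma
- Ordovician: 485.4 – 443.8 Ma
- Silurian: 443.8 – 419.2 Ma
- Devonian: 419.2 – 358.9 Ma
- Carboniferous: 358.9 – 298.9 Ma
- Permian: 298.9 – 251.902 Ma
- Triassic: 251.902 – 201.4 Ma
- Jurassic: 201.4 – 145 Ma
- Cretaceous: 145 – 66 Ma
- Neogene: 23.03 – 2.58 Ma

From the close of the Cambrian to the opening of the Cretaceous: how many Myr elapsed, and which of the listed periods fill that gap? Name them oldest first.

340.4 million years; Ordovician, Silurian, Devonian, Carboniferous, Permian, Triassic, Jurassic

The Cambrian closes at 485.4 Ma and the Cretaceous opens at 145 Ma, so the interval is 485.4 − 145 = 340.4 Myr.
A period fits inside if it starts at or after 485.4 Ma and ends at or before 145 Ma; oldest first that gives Ordovician, Silurian, Devonian, Carboniferous, Permian, Triassic, Jurassic.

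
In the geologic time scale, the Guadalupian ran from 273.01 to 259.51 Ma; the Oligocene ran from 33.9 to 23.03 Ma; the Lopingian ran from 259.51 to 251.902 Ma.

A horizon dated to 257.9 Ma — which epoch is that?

257.9 Ma lies between 259.51 and 251.902 Ma, so it falls in the Lopingian.

Lopingian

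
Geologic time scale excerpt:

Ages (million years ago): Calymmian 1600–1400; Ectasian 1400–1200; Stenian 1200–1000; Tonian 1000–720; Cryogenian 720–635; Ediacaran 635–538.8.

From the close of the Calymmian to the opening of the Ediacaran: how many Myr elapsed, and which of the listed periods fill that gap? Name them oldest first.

765 million years; Ectasian, Stenian, Tonian, Cryogenian

The Calymmian closes at 1400 Ma and the Ediacaran opens at 635 Ma, so the interval is 1400 − 635 = 765 Myr.
A period fits inside if it starts at or after 1400 Ma and ends at or before 635 Ma; oldest first that gives Ectasian, Stenian, Tonian, Cryogenian.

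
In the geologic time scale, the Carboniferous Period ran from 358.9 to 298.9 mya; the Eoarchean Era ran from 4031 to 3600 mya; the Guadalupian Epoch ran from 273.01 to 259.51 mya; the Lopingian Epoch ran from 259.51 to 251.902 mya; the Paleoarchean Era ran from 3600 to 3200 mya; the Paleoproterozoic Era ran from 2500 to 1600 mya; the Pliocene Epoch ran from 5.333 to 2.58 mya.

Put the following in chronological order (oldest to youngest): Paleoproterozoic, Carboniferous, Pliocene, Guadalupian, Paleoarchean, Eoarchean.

Eoarchean → Paleoarchean → Paleoproterozoic → Carboniferous → Guadalupian → Pliocene

The oldest of these is Eoarchean (starts 4031 Ma) and the youngest is Pliocene (ends 2.58 Ma).
In between, by decreasing start age: Paleoarchean (3600), Paleoproterozoic (2500), Carboniferous (358.9), Guadalupian (273.01).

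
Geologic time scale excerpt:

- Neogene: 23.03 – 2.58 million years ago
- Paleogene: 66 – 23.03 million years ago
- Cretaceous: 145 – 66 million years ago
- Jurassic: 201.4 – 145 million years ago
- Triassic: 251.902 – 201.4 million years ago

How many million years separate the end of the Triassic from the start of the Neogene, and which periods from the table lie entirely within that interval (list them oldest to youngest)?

The Triassic closes at 201.4 Ma and the Neogene opens at 23.03 Ma, so the interval is 201.4 − 23.03 = 178.37 Myr.
A period fits inside if it starts at or after 201.4 Ma and ends at or before 23.03 Ma; oldest first that gives Jurassic, Cretaceous, Paleogene.

178.37 million years; Jurassic, Cretaceous, Paleogene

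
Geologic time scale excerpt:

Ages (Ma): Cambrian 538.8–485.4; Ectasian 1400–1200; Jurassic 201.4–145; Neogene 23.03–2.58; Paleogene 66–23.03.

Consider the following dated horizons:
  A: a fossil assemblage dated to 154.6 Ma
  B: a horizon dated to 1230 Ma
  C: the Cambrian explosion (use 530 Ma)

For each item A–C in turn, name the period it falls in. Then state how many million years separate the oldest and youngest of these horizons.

Match each age against the start–end ranges in the excerpt: A = 154.6 Ma → Jurassic (201.4–145); B = 1230 Ma → Ectasian (1400–1200); C = 530 Ma → Cambrian (538.8–485.4).
The largest age is 1230 Ma and the smallest is 154.6 Ma; their difference is 1075.4 Myr.

A — Jurassic; B — Ectasian; C — Cambrian; span 1075.4 million years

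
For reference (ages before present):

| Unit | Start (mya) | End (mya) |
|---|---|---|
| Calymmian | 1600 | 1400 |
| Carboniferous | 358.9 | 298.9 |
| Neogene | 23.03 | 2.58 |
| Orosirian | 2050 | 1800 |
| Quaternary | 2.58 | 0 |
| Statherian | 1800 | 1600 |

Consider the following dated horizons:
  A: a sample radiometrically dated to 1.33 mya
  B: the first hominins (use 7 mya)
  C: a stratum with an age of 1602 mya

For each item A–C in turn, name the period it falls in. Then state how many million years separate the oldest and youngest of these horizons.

A — Quaternary; B — Neogene; C — Statherian; span 1600.67 million years

Match each age against the start–end ranges in the excerpt: A = 1.33 Ma → Quaternary (2.58–0); B = 7 Ma → Neogene (23.03–2.58); C = 1602 Ma → Statherian (1800–1600).
The largest age is 1602 Ma and the smallest is 1.33 Ma; their difference is 1600.67 Myr.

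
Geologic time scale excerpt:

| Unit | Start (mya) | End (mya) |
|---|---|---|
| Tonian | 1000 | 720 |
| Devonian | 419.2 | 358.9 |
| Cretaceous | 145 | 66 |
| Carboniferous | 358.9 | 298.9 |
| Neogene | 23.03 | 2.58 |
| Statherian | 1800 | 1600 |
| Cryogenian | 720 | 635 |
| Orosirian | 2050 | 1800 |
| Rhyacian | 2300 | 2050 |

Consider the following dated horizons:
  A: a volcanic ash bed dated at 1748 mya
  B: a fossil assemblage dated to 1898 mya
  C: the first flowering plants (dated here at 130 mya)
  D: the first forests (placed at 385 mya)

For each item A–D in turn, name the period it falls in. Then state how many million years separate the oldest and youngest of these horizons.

A — Statherian; B — Orosirian; C — Cretaceous; D — Devonian; span 1768 million years

Match each age against the start–end ranges in the excerpt: A = 1748 Ma → Statherian (1800–1600); B = 1898 Ma → Orosirian (2050–1800); C = 130 Ma → Cretaceous (145–66); D = 385 Ma → Devonian (419.2–358.9).
The largest age is 1898 Ma and the smallest is 130 Ma; their difference is 1768 Myr.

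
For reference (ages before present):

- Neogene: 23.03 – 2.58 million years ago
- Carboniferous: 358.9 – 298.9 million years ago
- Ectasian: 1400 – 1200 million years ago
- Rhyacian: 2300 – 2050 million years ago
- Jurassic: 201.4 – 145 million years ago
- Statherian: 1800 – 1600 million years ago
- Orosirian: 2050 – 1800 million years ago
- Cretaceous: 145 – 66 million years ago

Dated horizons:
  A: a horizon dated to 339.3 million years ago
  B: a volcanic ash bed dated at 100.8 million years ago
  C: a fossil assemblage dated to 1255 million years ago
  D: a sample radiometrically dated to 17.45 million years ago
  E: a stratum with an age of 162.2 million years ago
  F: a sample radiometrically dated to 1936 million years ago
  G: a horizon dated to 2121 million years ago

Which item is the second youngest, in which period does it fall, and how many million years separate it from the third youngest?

Sorted youngest-first by Ma: D (17.45), B (100.8), E (162.2), A (339.3), C (1255), F (1936), G (2121).
The second youngest is B at 100.8 Ma, which lies in 145–66 Ma: the Cretaceous.
The third youngest is E at 162.2 Ma; separation = |100.8 − 162.2| = 61.4 Myr.

B, in the Cretaceous; 61.4 million years to E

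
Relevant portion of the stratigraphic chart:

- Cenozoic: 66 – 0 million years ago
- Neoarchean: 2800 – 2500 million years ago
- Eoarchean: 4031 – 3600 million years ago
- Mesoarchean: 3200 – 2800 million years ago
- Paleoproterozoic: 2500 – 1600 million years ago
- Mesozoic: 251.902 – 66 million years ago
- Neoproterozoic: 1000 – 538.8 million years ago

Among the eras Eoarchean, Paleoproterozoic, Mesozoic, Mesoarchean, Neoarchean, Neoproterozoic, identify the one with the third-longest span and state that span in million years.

Start − end for each: Eoarchean 4031 − 3600 = 431; Paleoproterozoic 2500 − 1600 = 900; Mesozoic 251.902 − 66 = 185.902; Mesoarchean 3200 − 2800 = 400; Neoarchean 2800 − 2500 = 300; Neoproterozoic 1000 − 538.8 = 461.2.
Ranking these from longest: Paleoproterozoic > Neoproterozoic > Eoarchean > Mesoarchean > Neoarchean > Mesozoic.
Position 3 in that ranking is Eoarchean, which lasted 431 Myr.

Eoarchean, 431 million years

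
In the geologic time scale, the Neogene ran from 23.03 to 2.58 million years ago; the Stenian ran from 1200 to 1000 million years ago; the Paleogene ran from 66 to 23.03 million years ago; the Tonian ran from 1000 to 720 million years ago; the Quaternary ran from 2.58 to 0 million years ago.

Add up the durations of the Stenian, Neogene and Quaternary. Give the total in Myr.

223.03 million years

Duration is start − end for each: (1200 − 1000) + (23.03 − 2.58) + (2.58 − 0).
That is 200 + 20.45 + 2.58, which totals 223.03 million years.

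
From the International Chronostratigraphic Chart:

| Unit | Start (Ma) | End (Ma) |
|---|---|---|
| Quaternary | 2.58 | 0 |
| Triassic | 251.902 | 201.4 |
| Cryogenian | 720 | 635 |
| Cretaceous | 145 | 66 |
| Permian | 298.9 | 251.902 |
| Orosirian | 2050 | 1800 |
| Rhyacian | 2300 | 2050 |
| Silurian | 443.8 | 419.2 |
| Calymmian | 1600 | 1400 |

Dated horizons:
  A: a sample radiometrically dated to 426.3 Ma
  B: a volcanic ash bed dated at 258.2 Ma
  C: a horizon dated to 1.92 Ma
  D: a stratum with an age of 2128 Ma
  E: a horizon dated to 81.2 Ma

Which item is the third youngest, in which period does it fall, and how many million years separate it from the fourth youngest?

B, in the Permian; 168.1 million years to A

Sorted youngest-first by Ma: C (1.92), E (81.2), B (258.2), A (426.3), D (2128).
The third youngest is B at 258.2 Ma, which lies in 298.9–251.902 Ma: the Permian.
The fourth youngest is A at 426.3 Ma; separation = |258.2 − 426.3| = 168.1 Myr.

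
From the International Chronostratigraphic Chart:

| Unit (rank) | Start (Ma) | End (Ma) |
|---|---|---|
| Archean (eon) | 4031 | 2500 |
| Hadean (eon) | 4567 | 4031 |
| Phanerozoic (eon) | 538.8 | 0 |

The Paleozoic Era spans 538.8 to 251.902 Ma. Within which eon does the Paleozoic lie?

The Paleozoic (538.8–251.902 Ma) lies entirely within 538.8–0 Ma, the Phanerozoic Eon.

Phanerozoic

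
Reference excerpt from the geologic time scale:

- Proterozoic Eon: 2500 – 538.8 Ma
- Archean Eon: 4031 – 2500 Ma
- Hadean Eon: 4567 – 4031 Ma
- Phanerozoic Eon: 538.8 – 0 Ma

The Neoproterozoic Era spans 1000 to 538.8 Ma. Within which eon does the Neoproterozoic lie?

The Neoproterozoic (1000–538.8 Ma) lies entirely within 2500–538.8 Ma, the Proterozoic Eon.

Proterozoic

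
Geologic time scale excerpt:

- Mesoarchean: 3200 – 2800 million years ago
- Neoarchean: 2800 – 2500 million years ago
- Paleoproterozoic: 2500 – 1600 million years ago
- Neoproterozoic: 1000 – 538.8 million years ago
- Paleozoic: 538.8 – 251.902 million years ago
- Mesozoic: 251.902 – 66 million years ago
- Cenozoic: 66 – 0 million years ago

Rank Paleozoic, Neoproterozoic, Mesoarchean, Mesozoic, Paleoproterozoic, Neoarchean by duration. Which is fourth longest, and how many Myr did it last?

Neoarchean, 300 million years

Start − end for each: Paleozoic 538.8 − 251.902 = 286.898; Neoproterozoic 1000 − 538.8 = 461.2; Mesoarchean 3200 − 2800 = 400; Mesozoic 251.902 − 66 = 185.902; Paleoproterozoic 2500 − 1600 = 900; Neoarchean 2800 − 2500 = 300.
Ranking these from longest: Paleoproterozoic > Neoproterozoic > Mesoarchean > Neoarchean > Paleozoic > Mesozoic.
Position 4 in that ranking is Neoarchean, which lasted 300 Myr.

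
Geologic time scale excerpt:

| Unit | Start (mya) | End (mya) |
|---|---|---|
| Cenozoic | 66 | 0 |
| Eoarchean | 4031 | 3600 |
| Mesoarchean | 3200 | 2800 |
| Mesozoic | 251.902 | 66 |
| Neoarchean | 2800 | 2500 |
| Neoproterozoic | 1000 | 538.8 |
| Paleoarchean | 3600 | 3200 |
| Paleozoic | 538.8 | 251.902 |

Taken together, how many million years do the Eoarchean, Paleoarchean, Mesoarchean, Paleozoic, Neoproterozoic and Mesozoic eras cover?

Each duration: Eoarchean = 431; Paleoarchean = 400; Mesoarchean = 400; Paleozoic = 286.898; Neoproterozoic = 461.2; Mesozoic = 185.902.
Sum: 431 + 400 + 400 + 286.898 + 461.2 + 185.902 = 2165 Myr.

2165 million years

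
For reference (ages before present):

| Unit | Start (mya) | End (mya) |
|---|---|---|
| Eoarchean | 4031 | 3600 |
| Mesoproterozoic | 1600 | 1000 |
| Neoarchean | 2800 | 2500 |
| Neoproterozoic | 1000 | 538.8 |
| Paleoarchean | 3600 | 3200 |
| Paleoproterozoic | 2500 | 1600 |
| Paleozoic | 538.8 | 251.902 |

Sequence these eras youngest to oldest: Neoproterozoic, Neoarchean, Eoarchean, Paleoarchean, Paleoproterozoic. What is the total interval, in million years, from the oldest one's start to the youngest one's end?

From the excerpt: Neoproterozoic 1000–538.8; Neoarchean 2800–2500; Eoarchean 4031–3600; Paleoarchean 3600–3200; Paleoproterozoic 2500–1600 (Ma).
Larger Ma is earlier, so the oldest is Eoarchean and the youngest is Neoproterozoic; youngest to oldest: Neoproterozoic, Paleoproterozoic, Neoarchean, Paleoarchean, Eoarchean.
Oldest start 4031 minus youngest end 538.8 gives 3492.2 Myr overall.

Neoproterozoic → Paleoproterozoic → Neoarchean → Paleoarchean → Eoarchean; total span 3492.2 Myr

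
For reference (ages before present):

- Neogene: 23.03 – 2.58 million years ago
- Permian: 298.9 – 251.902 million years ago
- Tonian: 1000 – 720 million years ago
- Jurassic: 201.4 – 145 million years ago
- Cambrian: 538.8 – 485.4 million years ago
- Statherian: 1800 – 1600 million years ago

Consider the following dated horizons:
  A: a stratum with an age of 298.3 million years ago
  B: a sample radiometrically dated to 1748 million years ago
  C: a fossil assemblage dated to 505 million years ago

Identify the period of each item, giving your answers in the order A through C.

Match each age against the start–end ranges in the excerpt: A = 298.3 Ma → Permian (298.9–251.902); B = 1748 Ma → Statherian (1800–1600); C = 505 Ma → Cambrian (538.8–485.4).

A — Permian; B — Statherian; C — Cambrian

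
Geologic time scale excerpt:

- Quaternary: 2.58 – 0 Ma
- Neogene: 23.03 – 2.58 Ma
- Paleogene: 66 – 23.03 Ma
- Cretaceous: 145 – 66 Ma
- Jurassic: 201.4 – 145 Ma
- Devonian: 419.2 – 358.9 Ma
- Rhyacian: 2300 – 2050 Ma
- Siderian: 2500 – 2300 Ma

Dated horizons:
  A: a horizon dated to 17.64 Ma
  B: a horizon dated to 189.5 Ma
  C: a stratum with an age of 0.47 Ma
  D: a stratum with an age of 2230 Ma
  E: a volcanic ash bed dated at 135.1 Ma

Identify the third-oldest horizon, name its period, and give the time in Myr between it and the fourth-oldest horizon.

Larger Ma means older, so oldest first: D 2230 > B 189.5 > E 135.1 > A 17.64 > C 0.47.
Counting 3 along gives E (135.1 Ma); the excerpt puts that inside the Cretaceous, 145–66 Ma.
Next in line is A (17.64 Ma), and 135.1 − 17.64 = 117.46 Myr.

E, in the Cretaceous; 117.46 million years to A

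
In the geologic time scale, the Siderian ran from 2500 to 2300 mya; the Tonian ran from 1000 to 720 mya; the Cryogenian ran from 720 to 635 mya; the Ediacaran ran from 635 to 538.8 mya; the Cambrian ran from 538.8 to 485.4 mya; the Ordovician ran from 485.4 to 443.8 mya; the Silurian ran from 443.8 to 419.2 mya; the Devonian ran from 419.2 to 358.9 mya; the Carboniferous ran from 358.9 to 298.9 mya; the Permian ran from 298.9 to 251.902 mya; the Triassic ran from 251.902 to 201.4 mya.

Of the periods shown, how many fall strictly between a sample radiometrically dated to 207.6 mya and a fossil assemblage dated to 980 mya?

980 Ma sits inside the Tonian (1000–720) and 207.6 Ma inside the Triassic (251.902–201.4); neither of those is wholly between the two dates.
The listed periods lying completely between them are Cryogenian, Ediacaran, Cambrian, Ordovician, Silurian, Devonian, Carboniferous, Permian — 8 in all.

8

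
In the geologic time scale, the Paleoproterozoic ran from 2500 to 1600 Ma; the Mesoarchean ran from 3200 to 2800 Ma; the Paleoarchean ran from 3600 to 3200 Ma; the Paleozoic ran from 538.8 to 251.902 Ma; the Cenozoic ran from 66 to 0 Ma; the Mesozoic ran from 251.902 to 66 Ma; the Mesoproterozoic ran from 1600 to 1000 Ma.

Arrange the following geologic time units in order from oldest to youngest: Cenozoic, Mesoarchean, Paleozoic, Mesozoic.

The oldest of these is Mesoarchean (starts 3200 Ma) and the youngest is Cenozoic (ends 0 Ma).
In between, by decreasing start age: Paleozoic (538.8), Mesozoic (251.902).

Mesoarchean, then Paleozoic, then Mesozoic, then Cenozoic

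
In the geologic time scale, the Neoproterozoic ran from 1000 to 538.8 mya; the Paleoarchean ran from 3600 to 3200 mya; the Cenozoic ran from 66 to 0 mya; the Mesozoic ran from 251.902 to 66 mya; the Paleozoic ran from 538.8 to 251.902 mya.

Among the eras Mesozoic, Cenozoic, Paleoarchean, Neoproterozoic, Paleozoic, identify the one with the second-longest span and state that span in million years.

Paleoarchean, 400 million years

Start − end for each: Mesozoic 251.902 − 66 = 185.902; Cenozoic 66 − 0 = 66; Paleoarchean 3600 − 3200 = 400; Neoproterozoic 1000 − 538.8 = 461.2; Paleozoic 538.8 − 251.902 = 286.898.
Ranking these from longest: Neoproterozoic > Paleoarchean > Paleozoic > Mesozoic > Cenozoic.
Position 2 in that ranking is Paleoarchean, which lasted 400 Myr.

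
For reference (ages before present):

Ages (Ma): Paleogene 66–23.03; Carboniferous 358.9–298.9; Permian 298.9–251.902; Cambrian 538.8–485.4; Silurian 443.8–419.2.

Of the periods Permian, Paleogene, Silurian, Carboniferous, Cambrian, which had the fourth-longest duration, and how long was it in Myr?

Paleogene, 42.97 million years

Start − end for each: Permian 298.9 − 251.902 = 46.998; Paleogene 66 − 23.03 = 42.97; Silurian 443.8 − 419.2 = 24.6; Carboniferous 358.9 − 298.9 = 60; Cambrian 538.8 − 485.4 = 53.4.
Ranking these from longest: Carboniferous > Cambrian > Permian > Paleogene > Silurian.
Position 4 in that ranking is Paleogene, which lasted 42.97 Myr.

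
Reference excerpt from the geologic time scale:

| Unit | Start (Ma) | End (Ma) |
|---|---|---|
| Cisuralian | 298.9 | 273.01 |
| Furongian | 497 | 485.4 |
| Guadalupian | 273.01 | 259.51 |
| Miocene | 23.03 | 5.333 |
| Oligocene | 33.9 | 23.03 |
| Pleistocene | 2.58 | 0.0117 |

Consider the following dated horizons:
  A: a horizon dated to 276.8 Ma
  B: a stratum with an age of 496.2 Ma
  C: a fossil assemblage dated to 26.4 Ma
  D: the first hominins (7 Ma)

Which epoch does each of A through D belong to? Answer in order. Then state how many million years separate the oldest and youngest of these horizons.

Match each age against the start–end ranges in the excerpt: A = 276.8 Ma → Cisuralian (298.9–273.01); B = 496.2 Ma → Furongian (497–485.4); C = 26.4 Ma → Oligocene (33.9–23.03); D = 7 Ma → Miocene (23.03–5.333).
The largest age is 496.2 Ma and the smallest is 7 Ma; their difference is 489.2 Myr.

A — Cisuralian; B — Furongian; C — Oligocene; D — Miocene; span 489.2 million years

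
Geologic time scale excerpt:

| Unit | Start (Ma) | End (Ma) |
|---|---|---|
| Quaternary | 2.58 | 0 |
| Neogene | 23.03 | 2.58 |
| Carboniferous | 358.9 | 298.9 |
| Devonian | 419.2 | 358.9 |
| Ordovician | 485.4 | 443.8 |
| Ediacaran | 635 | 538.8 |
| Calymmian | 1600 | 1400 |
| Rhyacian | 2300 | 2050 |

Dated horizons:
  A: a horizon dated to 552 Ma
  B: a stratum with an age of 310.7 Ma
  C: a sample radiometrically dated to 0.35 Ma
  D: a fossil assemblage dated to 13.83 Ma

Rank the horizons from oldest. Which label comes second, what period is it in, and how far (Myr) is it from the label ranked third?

B, in the Carboniferous; 296.87 million years to D

Sorted oldest-first by Ma: A (552), B (310.7), D (13.83), C (0.35).
The second oldest is B at 310.7 Ma, which lies in 358.9–298.9 Ma: the Carboniferous.
The third oldest is D at 13.83 Ma; separation = |310.7 − 13.83| = 296.87 Myr.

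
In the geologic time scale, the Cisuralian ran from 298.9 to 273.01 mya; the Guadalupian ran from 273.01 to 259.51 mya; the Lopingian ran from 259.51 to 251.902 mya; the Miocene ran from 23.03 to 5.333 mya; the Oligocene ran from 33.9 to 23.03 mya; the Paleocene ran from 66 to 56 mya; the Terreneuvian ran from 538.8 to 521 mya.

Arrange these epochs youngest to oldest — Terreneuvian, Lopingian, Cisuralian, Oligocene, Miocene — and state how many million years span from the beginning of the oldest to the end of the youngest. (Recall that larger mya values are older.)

Miocene, Oligocene, Lopingian, Cisuralian, Terreneuvian; total span 533.467 Myr

Start ages (Ma): Terreneuvian 538.8, Cisuralian 298.9, Lopingian 259.51, Oligocene 33.9, Miocene 23.03.
Ordered youngest to oldest: Miocene, Oligocene, Lopingian, Cisuralian, Terreneuvian.
Span = 538.8 − 5.333 = 533.467 Myr.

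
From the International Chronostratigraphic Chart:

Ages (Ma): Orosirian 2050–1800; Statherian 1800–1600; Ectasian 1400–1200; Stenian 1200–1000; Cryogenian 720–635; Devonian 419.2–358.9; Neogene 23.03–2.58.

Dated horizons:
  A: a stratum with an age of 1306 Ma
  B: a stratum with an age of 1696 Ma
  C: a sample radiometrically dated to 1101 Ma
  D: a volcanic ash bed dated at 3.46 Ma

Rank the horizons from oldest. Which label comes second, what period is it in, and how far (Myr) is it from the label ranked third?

Sorted oldest-first by Ma: B (1696), A (1306), C (1101), D (3.46).
The second oldest is A at 1306 Ma, which lies in 1400–1200 Ma: the Ectasian.
The third oldest is C at 1101 Ma; separation = |1306 − 1101| = 205 Myr.

A, in the Ectasian; 205 million years to C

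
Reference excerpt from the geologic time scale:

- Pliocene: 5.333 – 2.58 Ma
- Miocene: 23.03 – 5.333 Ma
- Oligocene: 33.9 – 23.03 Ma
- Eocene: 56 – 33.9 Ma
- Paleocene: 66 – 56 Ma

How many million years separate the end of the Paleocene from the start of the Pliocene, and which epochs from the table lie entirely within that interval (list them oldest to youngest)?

End of Paleocene = 56 Ma; start of Pliocene = 5.333 Ma.
Gap = 56 − 5.333 = 50.667 Myr.
Epochs wholly inside 56–5.333 Ma: Eocene (56–33.9), Oligocene (33.9–23.03), Miocene (23.03–5.333).

50.667 million years; Eocene, Oligocene, Miocene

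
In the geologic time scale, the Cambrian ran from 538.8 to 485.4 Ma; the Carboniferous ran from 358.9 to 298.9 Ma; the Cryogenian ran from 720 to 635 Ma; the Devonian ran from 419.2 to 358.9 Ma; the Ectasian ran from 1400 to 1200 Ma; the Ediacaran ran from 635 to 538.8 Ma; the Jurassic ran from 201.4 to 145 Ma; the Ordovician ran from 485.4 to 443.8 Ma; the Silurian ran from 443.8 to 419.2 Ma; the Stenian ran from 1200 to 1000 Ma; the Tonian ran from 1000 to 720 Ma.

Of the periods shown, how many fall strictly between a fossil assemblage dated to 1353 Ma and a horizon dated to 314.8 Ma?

The older date is 1353 Ma and the younger is 314.8 Ma.
Periods with start < 1353 and end > 314.8 Ma: Stenian (1200–1000), Tonian (1000–720), Cryogenian (720–635), Ediacaran (635–538.8), Cambrian (538.8–485.4), Ordovician (485.4–443.8), Silurian (443.8–419.2), Devonian (419.2–358.9).
That is 8 complete periods.

8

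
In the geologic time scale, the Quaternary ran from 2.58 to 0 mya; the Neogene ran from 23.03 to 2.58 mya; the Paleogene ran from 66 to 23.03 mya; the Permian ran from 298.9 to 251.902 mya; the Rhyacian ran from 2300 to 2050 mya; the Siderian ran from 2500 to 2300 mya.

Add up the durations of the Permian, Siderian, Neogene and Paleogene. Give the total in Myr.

Duration is start − end for each: (298.9 − 251.902) + (2500 − 2300) + (23.03 − 2.58) + (66 − 23.03).
That is 46.998 + 200 + 20.45 + 42.97, which totals 310.418 million years.

310.418 million years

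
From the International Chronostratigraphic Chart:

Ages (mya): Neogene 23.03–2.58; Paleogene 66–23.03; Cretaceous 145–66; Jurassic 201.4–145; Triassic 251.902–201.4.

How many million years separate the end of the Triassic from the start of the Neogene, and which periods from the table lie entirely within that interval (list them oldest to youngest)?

178.37 million years; Jurassic, Cretaceous, Paleogene

End of Triassic = 201.4 Ma; start of Neogene = 23.03 Ma.
Gap = 201.4 − 23.03 = 178.37 Myr.
Periods wholly inside 201.4–23.03 Ma: Jurassic (201.4–145), Cretaceous (145–66), Paleogene (66–23.03).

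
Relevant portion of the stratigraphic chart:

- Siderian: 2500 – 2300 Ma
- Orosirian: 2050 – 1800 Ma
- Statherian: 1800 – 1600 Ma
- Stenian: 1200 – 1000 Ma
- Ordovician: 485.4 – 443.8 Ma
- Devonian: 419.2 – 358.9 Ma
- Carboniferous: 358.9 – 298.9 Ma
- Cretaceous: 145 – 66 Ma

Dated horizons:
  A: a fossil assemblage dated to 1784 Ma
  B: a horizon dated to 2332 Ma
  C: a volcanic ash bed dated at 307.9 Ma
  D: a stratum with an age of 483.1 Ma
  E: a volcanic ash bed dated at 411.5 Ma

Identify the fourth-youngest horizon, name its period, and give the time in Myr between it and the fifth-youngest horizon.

A, in the Statherian; 548 million years to B

Sorted youngest-first by Ma: C (307.9), E (411.5), D (483.1), A (1784), B (2332).
The fourth youngest is A at 1784 Ma, which lies in 1800–1600 Ma: the Statherian.
The fifth youngest is B at 2332 Ma; separation = |1784 − 2332| = 548 Myr.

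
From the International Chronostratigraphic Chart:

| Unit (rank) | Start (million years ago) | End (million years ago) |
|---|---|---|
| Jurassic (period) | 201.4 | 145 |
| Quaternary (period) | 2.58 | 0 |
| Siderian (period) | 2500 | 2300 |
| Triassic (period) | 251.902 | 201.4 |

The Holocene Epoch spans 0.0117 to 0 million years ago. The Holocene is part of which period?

The Holocene (0.0117–0 Ma) lies entirely within 2.58–0 Ma, the Quaternary Period.

Quaternary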